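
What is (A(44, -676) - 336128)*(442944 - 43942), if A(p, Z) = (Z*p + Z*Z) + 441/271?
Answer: 9851209754250/271 ≈ 3.6351e+10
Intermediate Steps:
A(p, Z) = 441/271 + Z² + Z*p (A(p, Z) = (Z*p + Z²) + 441*(1/271) = (Z² + Z*p) + 441/271 = 441/271 + Z² + Z*p)
(A(44, -676) - 336128)*(442944 - 43942) = ((441/271 + (-676)² - 676*44) - 336128)*(442944 - 43942) = ((441/271 + 456976 - 29744) - 336128)*399002 = (115780313/271 - 336128)*399002 = (24689625/271)*399002 = 9851209754250/271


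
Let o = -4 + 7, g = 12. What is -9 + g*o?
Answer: 27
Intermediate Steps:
o = 3
-9 + g*o = -9 + 12*3 = -9 + 36 = 27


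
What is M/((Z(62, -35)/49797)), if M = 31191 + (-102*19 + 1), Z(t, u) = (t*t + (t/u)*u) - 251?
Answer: 1456761438/3655 ≈ 3.9857e+5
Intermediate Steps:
Z(t, u) = -251 + t + t² (Z(t, u) = (t² + t) - 251 = (t + t²) - 251 = -251 + t + t²)
M = 29254 (M = 31191 + (-1938 + 1) = 31191 - 1937 = 29254)
M/((Z(62, -35)/49797)) = 29254/(((-251 + 62 + 62²)/49797)) = 29254/(((-251 + 62 + 3844)*(1/49797))) = 29254/((3655*(1/49797))) = 29254/(3655/49797) = 29254*(49797/3655) = 1456761438/3655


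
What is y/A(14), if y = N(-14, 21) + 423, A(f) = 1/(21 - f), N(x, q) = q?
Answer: 3108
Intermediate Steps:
y = 444 (y = 21 + 423 = 444)
y/A(14) = 444/((-1/(-21 + 14))) = 444/((-1/(-7))) = 444/((-1*(-⅐))) = 444/(⅐) = 444*7 = 3108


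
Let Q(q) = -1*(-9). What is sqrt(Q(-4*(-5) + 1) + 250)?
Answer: sqrt(259) ≈ 16.093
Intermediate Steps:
Q(q) = 9
sqrt(Q(-4*(-5) + 1) + 250) = sqrt(9 + 250) = sqrt(259)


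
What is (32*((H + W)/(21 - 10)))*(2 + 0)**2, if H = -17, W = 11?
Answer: -768/11 ≈ -69.818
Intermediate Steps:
(32*((H + W)/(21 - 10)))*(2 + 0)**2 = (32*((-17 + 11)/(21 - 10)))*(2 + 0)**2 = (32*(-6/11))*2**2 = (32*(-6*1/11))*4 = (32*(-6/11))*4 = -192/11*4 = -768/11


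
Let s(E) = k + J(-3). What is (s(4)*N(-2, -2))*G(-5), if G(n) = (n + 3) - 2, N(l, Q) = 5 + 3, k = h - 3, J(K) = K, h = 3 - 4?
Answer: 224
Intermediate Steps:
h = -1
k = -4 (k = -1 - 3 = -4)
N(l, Q) = 8
s(E) = -7 (s(E) = -4 - 3 = -7)
G(n) = 1 + n (G(n) = (3 + n) - 2 = 1 + n)
(s(4)*N(-2, -2))*G(-5) = (-7*8)*(1 - 5) = -56*(-4) = 224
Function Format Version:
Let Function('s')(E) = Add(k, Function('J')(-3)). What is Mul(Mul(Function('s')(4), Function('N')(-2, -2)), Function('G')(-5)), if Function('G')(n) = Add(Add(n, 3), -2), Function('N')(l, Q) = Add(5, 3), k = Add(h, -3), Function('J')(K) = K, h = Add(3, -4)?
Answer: 224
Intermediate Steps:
h = -1
k = -4 (k = Add(-1, -3) = -4)
Function('N')(l, Q) = 8
Function('s')(E) = -7 (Function('s')(E) = Add(-4, -3) = -7)
Function('G')(n) = Add(1, n) (Function('G')(n) = Add(Add(3, n), -2) = Add(1, n))
Mul(Mul(Function('s')(4), Function('N')(-2, -2)), Function('G')(-5)) = Mul(Mul(-7, 8), Add(1, -5)) = Mul(-56, -4) = 224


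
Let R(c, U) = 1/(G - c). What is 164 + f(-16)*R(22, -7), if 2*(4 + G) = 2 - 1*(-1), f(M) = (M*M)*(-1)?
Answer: 8548/49 ≈ 174.45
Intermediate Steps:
f(M) = -M² (f(M) = M²*(-1) = -M²)
G = -5/2 (G = -4 + (2 - 1*(-1))/2 = -4 + (2 + 1)/2 = -4 + (½)*3 = -4 + 3/2 = -5/2 ≈ -2.5000)
R(c, U) = 1/(-5/2 - c)
164 + f(-16)*R(22, -7) = 164 + (-1*(-16)²)*(-2/(5 + 2*22)) = 164 + (-1*256)*(-2/(5 + 44)) = 164 - (-512)/49 = 164 - 256*(-2/49) = 164 + 512/49 = 8548/49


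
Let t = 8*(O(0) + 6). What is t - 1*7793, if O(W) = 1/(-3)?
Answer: -23243/3 ≈ -7747.7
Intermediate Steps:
O(W) = -⅓
t = 136/3 (t = 8*(-⅓ + 6) = 8*(17/3) = 136/3 ≈ 45.333)
t - 1*7793 = 136/3 - 1*7793 = 136/3 - 7793 = -23243/3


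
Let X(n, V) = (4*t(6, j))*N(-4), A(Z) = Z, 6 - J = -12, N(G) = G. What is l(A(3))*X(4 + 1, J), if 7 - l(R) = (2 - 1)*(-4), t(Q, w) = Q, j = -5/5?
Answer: -1056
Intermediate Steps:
J = 18 (J = 6 - 1*(-12) = 6 + 12 = 18)
j = -1 (j = -5*⅕ = -1)
l(R) = 11 (l(R) = 7 - (2 - 1)*(-4) = 7 - (-4) = 7 - 1*(-4) = 7 + 4 = 11)
X(n, V) = -96 (X(n, V) = (4*6)*(-4) = 24*(-4) = -96)
l(A(3))*X(4 + 1, J) = 11*(-96) = -1056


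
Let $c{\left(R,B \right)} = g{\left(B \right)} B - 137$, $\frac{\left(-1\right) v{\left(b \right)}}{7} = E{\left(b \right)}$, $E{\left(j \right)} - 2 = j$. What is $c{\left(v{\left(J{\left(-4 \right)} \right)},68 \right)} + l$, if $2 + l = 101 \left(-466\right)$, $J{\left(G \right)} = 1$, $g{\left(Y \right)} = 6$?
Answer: $-46797$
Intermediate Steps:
$E{\left(j \right)} = 2 + j$
$v{\left(b \right)} = -14 - 7 b$ ($v{\left(b \right)} = - 7 \left(2 + b\right) = -14 - 7 b$)
$c{\left(R,B \right)} = -137 + 6 B$ ($c{\left(R,B \right)} = 6 B - 137 = -137 + 6 B$)
$l = -47068$ ($l = -2 + 101 \left(-466\right) = -2 - 47066 = -47068$)
$c{\left(v{\left(J{\left(-4 \right)} \right)},68 \right)} + l = \left(-137 + 6 \cdot 68\right) - 47068 = \left(-137 + 408\right) - 47068 = 271 - 47068 = -46797$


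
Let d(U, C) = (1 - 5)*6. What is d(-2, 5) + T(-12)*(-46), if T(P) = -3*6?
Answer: 804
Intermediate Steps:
d(U, C) = -24 (d(U, C) = -4*6 = -24)
T(P) = -18
d(-2, 5) + T(-12)*(-46) = -24 - 18*(-46) = -24 + 828 = 804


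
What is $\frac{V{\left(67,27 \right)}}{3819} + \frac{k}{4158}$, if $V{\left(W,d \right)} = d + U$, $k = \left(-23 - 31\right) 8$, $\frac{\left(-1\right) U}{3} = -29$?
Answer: $- \frac{382}{5159} \approx -0.074045$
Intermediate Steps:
$U = 87$ ($U = \left(-3\right) \left(-29\right) = 87$)
$k = -432$ ($k = \left(-54\right) 8 = -432$)
$V{\left(W,d \right)} = 87 + d$ ($V{\left(W,d \right)} = d + 87 = 87 + d$)
$\frac{V{\left(67,27 \right)}}{3819} + \frac{k}{4158} = \frac{87 + 27}{3819} - \frac{432}{4158} = 114 \cdot \frac{1}{3819} - \frac{8}{77} = \frac{2}{67} - \frac{8}{77} = - \frac{382}{5159}$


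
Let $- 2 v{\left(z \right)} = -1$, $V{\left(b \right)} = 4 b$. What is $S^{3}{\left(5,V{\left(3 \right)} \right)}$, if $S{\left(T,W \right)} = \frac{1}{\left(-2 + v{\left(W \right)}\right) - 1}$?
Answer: $- \frac{8}{125} \approx -0.064$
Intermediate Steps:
$v{\left(z \right)} = \frac{1}{2}$ ($v{\left(z \right)} = \left(- \frac{1}{2}\right) \left(-1\right) = \frac{1}{2}$)
$S{\left(T,W \right)} = - \frac{2}{5}$ ($S{\left(T,W \right)} = \frac{1}{\left(-2 + \frac{1}{2}\right) - 1} = \frac{1}{- \frac{3}{2} - 1} = \frac{1}{- \frac{5}{2}} = - \frac{2}{5}$)
$S^{3}{\left(5,V{\left(3 \right)} \right)} = \left(- \frac{2}{5}\right)^{3} = - \frac{8}{125}$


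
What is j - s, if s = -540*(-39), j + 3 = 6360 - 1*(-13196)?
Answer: -1507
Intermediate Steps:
j = 19553 (j = -3 + (6360 - 1*(-13196)) = -3 + (6360 + 13196) = -3 + 19556 = 19553)
s = 21060
j - s = 19553 - 1*21060 = 19553 - 21060 = -1507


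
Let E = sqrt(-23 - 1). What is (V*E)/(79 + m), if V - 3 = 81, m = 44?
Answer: 56*I*sqrt(6)/41 ≈ 3.3456*I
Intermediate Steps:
V = 84 (V = 3 + 81 = 84)
E = 2*I*sqrt(6) (E = sqrt(-24) = 2*I*sqrt(6) ≈ 4.899*I)
(V*E)/(79 + m) = (84*(2*I*sqrt(6)))/(79 + 44) = (168*I*sqrt(6))/123 = (168*I*sqrt(6))*(1/123) = 56*I*sqrt(6)/41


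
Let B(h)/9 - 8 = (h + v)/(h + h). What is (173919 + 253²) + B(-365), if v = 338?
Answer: 173740243/730 ≈ 2.3800e+5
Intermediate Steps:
B(h) = 72 + 9*(338 + h)/(2*h) (B(h) = 72 + 9*((h + 338)/(h + h)) = 72 + 9*((338 + h)/((2*h))) = 72 + 9*((338 + h)*(1/(2*h))) = 72 + 9*((338 + h)/(2*h)) = 72 + 9*(338 + h)/(2*h))
(173919 + 253²) + B(-365) = (173919 + 253²) + (153/2 + 1521/(-365)) = (173919 + 64009) + (153/2 + 1521*(-1/365)) = 237928 + (153/2 - 1521/365) = 237928 + 52803/730 = 173740243/730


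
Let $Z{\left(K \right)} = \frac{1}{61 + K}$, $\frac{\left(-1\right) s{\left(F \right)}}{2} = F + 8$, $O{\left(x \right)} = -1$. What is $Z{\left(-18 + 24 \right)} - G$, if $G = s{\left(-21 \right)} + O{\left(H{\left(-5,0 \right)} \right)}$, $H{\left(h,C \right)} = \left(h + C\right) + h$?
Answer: $- \frac{1674}{67} \approx -24.985$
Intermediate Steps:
$H{\left(h,C \right)} = C + 2 h$ ($H{\left(h,C \right)} = \left(C + h\right) + h = C + 2 h$)
$s{\left(F \right)} = -16 - 2 F$ ($s{\left(F \right)} = - 2 \left(F + 8\right) = - 2 \left(8 + F\right) = -16 - 2 F$)
$G = 25$ ($G = \left(-16 - -42\right) - 1 = \left(-16 + 42\right) - 1 = 26 - 1 = 25$)
$Z{\left(-18 + 24 \right)} - G = \frac{1}{61 + \left(-18 + 24\right)} - 25 = \frac{1}{61 + 6} - 25 = \frac{1}{67} - 25 = - \frac{1674}{67}$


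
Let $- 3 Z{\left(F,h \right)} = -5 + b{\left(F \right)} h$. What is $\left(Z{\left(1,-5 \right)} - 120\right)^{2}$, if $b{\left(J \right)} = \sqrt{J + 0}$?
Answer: $\frac{122500}{9} \approx 13611.0$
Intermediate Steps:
$b{\left(J \right)} = \sqrt{J}$
$Z{\left(F,h \right)} = \frac{5}{3} - \frac{h \sqrt{F}}{3}$ ($Z{\left(F,h \right)} = - \frac{-5 + \sqrt{F} h}{3} = - \frac{-5 + h \sqrt{F}}{3} = \frac{5}{3} - \frac{h \sqrt{F}}{3}$)
$\left(Z{\left(1,-5 \right)} - 120\right)^{2} = \left(\left(\frac{5}{3} - - \frac{5 \sqrt{1}}{3}\right) - 120\right)^{2} = \left(\left(\frac{5}{3} - \left(- \frac{5}{3}\right) 1\right) - 120\right)^{2} = \left(\left(\frac{5}{3} + \frac{5}{3}\right) - 120\right)^{2} = \left(\frac{10}{3} - 120\right)^{2} = \left(- \frac{350}{3}\right)^{2} = \frac{122500}{9}$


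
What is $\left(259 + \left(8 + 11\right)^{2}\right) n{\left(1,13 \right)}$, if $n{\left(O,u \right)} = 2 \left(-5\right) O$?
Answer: $-6200$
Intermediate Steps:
$n{\left(O,u \right)} = - 10 O$
$\left(259 + \left(8 + 11\right)^{2}\right) n{\left(1,13 \right)} = \left(259 + \left(8 + 11\right)^{2}\right) \left(\left(-10\right) 1\right) = \left(259 + 19^{2}\right) \left(-10\right) = \left(259 + 361\right) \left(-10\right) = 620 \left(-10\right) = -6200$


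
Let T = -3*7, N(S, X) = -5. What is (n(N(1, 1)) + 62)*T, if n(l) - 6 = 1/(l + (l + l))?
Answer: -7133/5 ≈ -1426.6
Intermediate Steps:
n(l) = 6 + 1/(3*l) (n(l) = 6 + 1/(l + (l + l)) = 6 + 1/(l + 2*l) = 6 + 1/(3*l))
T = -21
(n(N(1, 1)) + 62)*T = ((6 + (⅓)/(-5)) + 62)*(-21) = ((6 + (⅓)*(-⅕)) + 62)*(-21) = ((6 - 1/15) + 62)*(-21) = (89/15 + 62)*(-21) = (1019/15)*(-21) = -7133/5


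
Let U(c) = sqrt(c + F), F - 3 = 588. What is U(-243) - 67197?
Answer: -67197 + 2*sqrt(87) ≈ -67178.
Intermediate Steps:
F = 591 (F = 3 + 588 = 591)
U(c) = sqrt(591 + c) (U(c) = sqrt(c + 591) = sqrt(591 + c))
U(-243) - 67197 = sqrt(591 - 243) - 67197 = sqrt(348) - 67197 = 2*sqrt(87) - 67197 = -67197 + 2*sqrt(87)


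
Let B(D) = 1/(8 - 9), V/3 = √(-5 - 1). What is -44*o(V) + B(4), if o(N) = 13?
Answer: -573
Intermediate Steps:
V = 3*I*√6 (V = 3*√(-5 - 1) = 3*√(-6) = 3*(I*√6) = 3*I*√6 ≈ 7.3485*I)
B(D) = -1 (B(D) = 1/(-1) = -1)
-44*o(V) + B(4) = -44*13 - 1 = -572 - 1 = -573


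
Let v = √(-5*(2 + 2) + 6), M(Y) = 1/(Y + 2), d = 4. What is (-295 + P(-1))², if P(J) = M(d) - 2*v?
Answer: 3127345/36 + 3538*I*√14/3 ≈ 86871.0 + 4412.7*I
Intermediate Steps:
M(Y) = 1/(2 + Y)
v = I*√14 (v = √(-5*4 + 6) = √(-20 + 6) = √(-14) = I*√14 ≈ 3.7417*I)
P(J) = ⅙ - 2*I*√14 (P(J) = 1/(2 + 4) - 2*I*√14 = 1/6 - 2*I*√14 = ⅙ - 2*I*√14)
(-295 + P(-1))² = (-295 + (⅙ - 2*I*√14))² = (-1769/6 - 2*I*√14)²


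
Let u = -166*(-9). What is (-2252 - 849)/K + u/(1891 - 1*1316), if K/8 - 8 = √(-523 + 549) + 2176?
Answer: 102143793/42194650 + 3101*√26/38158640 ≈ 2.4212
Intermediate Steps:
u = 1494
K = 17472 + 8*√26 (K = 64 + 8*(√(-523 + 549) + 2176) = 64 + 8*(√26 + 2176) = 64 + 8*(2176 + √26) = 64 + (17408 + 8*√26) = 17472 + 8*√26 ≈ 17513.)
(-2252 - 849)/K + u/(1891 - 1*1316) = (-2252 - 849)/(17472 + 8*√26) + 1494/(1891 - 1*1316) = -3101/(17472 + 8*√26) + 1494/(1891 - 1316) = -3101/(17472 + 8*√26) + 1494/575 = 1494/575 - 3101/(17472 + 8*√26)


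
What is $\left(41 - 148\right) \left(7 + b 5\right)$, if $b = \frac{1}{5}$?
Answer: $-856$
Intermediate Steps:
$b = \frac{1}{5} \approx 0.2$
$\left(41 - 148\right) \left(7 + b 5\right) = \left(41 - 148\right) \left(7 + \frac{1}{5} \cdot 5\right) = - 107 \left(7 + 1\right) = \left(-107\right) 8 = -856$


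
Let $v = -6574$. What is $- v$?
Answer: $6574$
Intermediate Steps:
$- v = \left(-1\right) \left(-6574\right) = 6574$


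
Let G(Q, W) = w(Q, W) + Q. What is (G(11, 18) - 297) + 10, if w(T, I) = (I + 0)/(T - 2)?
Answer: -274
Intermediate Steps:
w(T, I) = I/(-2 + T)
G(Q, W) = Q + W/(-2 + Q) (G(Q, W) = W/(-2 + Q) + Q = Q + W/(-2 + Q))
(G(11, 18) - 297) + 10 = ((18 + 11*(-2 + 11))/(-2 + 11) - 297) + 10 = ((18 + 11*9)/9 - 297) + 10 = ((18 + 99)/9 - 297) + 10 = ((1/9)*117 - 297) + 10 = (13 - 297) + 10 = -284 + 10 = -274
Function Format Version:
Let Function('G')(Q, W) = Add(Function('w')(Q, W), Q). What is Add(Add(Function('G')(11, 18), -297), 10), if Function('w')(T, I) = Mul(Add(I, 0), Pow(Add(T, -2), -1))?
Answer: -274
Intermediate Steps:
Function('w')(T, I) = Mul(I, Pow(Add(-2, T), -1))
Function('G')(Q, W) = Add(Q, Mul(W, Pow(Add(-2, Q), -1))) (Function('G')(Q, W) = Add(Mul(W, Pow(Add(-2, Q), -1)), Q) = Add(Q, Mul(W, Pow(Add(-2, Q), -1))))
Add(Add(Function('G')(11, 18), -297), 10) = Add(Add(Mul(Pow(Add(-2, 11), -1), Add(18, Mul(11, Add(-2, 11)))), -297), 10) = Add(Add(Mul(Pow(9, -1), Add(18, Mul(11, 9))), -297), 10) = Add(Add(Mul(Rational(1, 9), Add(18, 99)), -297), 10) = Add(Add(Mul(Rational(1, 9), 117), -297), 10) = Add(Add(13, -297), 10) = Add(-284, 10) = -274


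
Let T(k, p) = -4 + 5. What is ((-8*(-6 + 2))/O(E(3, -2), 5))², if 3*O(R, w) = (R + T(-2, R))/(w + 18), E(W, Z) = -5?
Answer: 304704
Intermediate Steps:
T(k, p) = 1
O(R, w) = (1 + R)/(3*(18 + w)) (O(R, w) = ((R + 1)/(w + 18))/3 = ((1 + R)/(18 + w))/3 = (1 + R)/(3*(18 + w)))
((-8*(-6 + 2))/O(E(3, -2), 5))² = ((-8*(-6 + 2))/(((1 - 5)/(3*(18 + 5)))))² = ((-8*(-4))/(((⅓)*(-4)/23)))² = (32/(((⅓)*(1/23)*(-4))))² = (32/(-4/69))² = (32*(-69/4))² = (-552)² = 304704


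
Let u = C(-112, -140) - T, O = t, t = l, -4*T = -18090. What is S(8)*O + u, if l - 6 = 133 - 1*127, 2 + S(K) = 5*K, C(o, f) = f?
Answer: -8413/2 ≈ -4206.5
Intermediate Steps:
S(K) = -2 + 5*K
T = 9045/2 (T = -¼*(-18090) = 9045/2 ≈ 4522.5)
l = 12 (l = 6 + (133 - 1*127) = 6 + (133 - 127) = 6 + 6 = 12)
t = 12
O = 12
u = -9325/2 (u = -140 - 1*9045/2 = -140 - 9045/2 = -9325/2 ≈ -4662.5)
S(8)*O + u = (-2 + 5*8)*12 - 9325/2 = (-2 + 40)*12 - 9325/2 = 38*12 - 9325/2 = 456 - 9325/2 = -8413/2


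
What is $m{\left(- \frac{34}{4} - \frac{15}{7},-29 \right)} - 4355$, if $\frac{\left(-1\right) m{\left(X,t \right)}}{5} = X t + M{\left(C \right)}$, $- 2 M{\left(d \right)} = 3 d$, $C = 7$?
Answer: $- \frac{40920}{7} \approx -5845.7$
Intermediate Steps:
$M{\left(d \right)} = - \frac{3 d}{2}$
$m{\left(X,t \right)} = \frac{105}{2} - 5 X t$ ($m{\left(X,t \right)} = - 5 \left(X t - \frac{21}{2}\right) = - 5 \left(- \frac{21}{2} + X t\right) = \frac{105}{2} - 5 X t$)
$m{\left(- \frac{34}{4} - \frac{15}{7},-29 \right)} - 4355 = \left(\frac{105}{2} - 5 \left(- \frac{34}{4} - \frac{15}{7}\right) \left(-29\right)\right) - 4355 = \left(\frac{105}{2} - 5 \left(\left(-34\right) \frac{1}{4} - \frac{15}{7}\right) \left(-29\right)\right) - 4355 = \left(\frac{105}{2} - 5 \left(- \frac{17}{2} - \frac{15}{7}\right) \left(-29\right)\right) - 4355 = \left(\frac{105}{2} - \left(- \frac{745}{14}\right) \left(-29\right)\right) - 4355 = \left(\frac{105}{2} - \frac{21605}{14}\right) - 4355 = - \frac{10435}{7} - 4355 = - \frac{40920}{7}$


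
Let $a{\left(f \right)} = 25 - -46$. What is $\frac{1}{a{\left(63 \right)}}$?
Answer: $\frac{1}{71} \approx 0.014085$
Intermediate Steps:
$a{\left(f \right)} = 71$ ($a{\left(f \right)} = 25 + 46 = 71$)
$\frac{1}{a{\left(63 \right)}} = \frac{1}{71}$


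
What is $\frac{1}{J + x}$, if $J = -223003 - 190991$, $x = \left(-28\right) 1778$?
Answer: $- \frac{1}{463778} \approx -2.1562 \cdot 10^{-6}$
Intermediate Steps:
$x = -49784$
$J = -413994$ ($J = -223003 - 190991 = -413994$)
$\frac{1}{J + x} = \frac{1}{-413994 - 49784} = \frac{1}{-463778} = - \frac{1}{463778}$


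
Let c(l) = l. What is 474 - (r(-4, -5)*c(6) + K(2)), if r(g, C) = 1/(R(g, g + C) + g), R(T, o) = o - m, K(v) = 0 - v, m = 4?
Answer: 8098/17 ≈ 476.35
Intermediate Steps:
K(v) = -v
R(T, o) = -4 + o (R(T, o) = o - 1*4 = o - 4 = -4 + o)
r(g, C) = 1/(-4 + C + 2*g) (r(g, C) = 1/((-4 + (g + C)) + g) = 1/((-4 + (C + g)) + g) = 1/((-4 + C + g) + g) = 1/(-4 + C + 2*g))
474 - (r(-4, -5)*c(6) + K(2)) = 474 - (6/(-4 - 5 + 2*(-4)) - 1*2) = 474 - (6/(-4 - 5 - 8) - 2) = 474 - (6/(-17) - 2) = 474 - (-1/17*6 - 2) = 474 - (-6/17 - 2) = 474 - 1*(-40/17) = 474 + 40/17 = 8098/17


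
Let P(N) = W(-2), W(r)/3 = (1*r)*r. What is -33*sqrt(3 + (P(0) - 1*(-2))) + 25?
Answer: 25 - 33*sqrt(17) ≈ -111.06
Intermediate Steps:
W(r) = 3*r**2 (W(r) = 3*((1*r)*r) = 3*(r*r) = 3*r**2)
P(N) = 12 (P(N) = 3*(-2)**2 = 3*4 = 12)
-33*sqrt(3 + (P(0) - 1*(-2))) + 25 = -33*sqrt(3 + (12 - 1*(-2))) + 25 = -33*sqrt(3 + (12 + 2)) + 25 = -33*sqrt(3 + 14) + 25 = -33*sqrt(17) + 25 = 25 - 33*sqrt(17)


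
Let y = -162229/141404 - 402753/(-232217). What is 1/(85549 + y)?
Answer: 32836412668/2809141545888251 ≈ 1.1689e-5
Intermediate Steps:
y = 19278553519/32836412668 (y = -162229*1/141404 - 402753*(-1/232217) = -162229/141404 + 402753/232217 = 19278553519/32836412668 ≈ 0.58711)
1/(85549 + y) = 1/(85549 + 19278553519/32836412668) = 1/(2809141545888251/32836412668) = 32836412668/2809141545888251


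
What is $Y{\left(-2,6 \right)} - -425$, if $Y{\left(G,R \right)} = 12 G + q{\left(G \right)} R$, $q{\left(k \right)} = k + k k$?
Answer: $413$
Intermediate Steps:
$q{\left(k \right)} = k + k^{2}$
$Y{\left(G,R \right)} = 12 G + G R \left(1 + G\right)$ ($Y{\left(G,R \right)} = 12 G + G \left(1 + G\right) R = 12 G + G R \left(1 + G\right)$)
$Y{\left(-2,6 \right)} - -425 = - 2 \left(12 + 6 \left(1 - 2\right)\right) - -425 = - 2 \left(12 + 6 \left(-1\right)\right) + 425 = - 2 \left(12 - 6\right) + 425 = \left(-2\right) 6 + 425 = -12 + 425 = 413$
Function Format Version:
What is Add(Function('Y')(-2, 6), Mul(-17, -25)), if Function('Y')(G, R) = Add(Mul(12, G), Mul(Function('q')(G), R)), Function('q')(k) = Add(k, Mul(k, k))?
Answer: 413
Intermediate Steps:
Function('q')(k) = Add(k, Pow(k, 2))
Function('Y')(G, R) = Add(Mul(12, G), Mul(G, R, Add(1, G))) (Function('Y')(G, R) = Add(Mul(12, G), Mul(Mul(G, Add(1, G)), R)) = Add(Mul(12, G), Mul(G, R, Add(1, G))))
Add(Function('Y')(-2, 6), Mul(-17, -25)) = Add(Mul(-2, Add(12, Mul(6, Add(1, -2)))), Mul(-17, -25)) = Add(Mul(-2, Add(12, Mul(6, -1))), 425) = Add(Mul(-2, Add(12, -6)), 425) = Add(Mul(-2, 6), 425) = Add(-12, 425) = 413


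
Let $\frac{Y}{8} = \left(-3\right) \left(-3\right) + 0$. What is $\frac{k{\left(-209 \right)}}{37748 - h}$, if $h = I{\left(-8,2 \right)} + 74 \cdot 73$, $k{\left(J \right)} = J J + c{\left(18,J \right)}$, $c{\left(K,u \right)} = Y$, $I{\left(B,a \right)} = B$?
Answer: $\frac{43753}{32354} \approx 1.3523$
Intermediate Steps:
$Y = 72$ ($Y = 8 \left(\left(-3\right) \left(-3\right) + 0\right) = 8 \left(9 + 0\right) = 8 \cdot 9 = 72$)
$c{\left(K,u \right)} = 72$
$k{\left(J \right)} = 72 + J^{2}$ ($k{\left(J \right)} = J J + 72 = J^{2} + 72 = 72 + J^{2}$)
$h = 5394$ ($h = -8 + 74 \cdot 73 = -8 + 5402 = 5394$)
$\frac{k{\left(-209 \right)}}{37748 - h} = \frac{72 + \left(-209\right)^{2}}{37748 - 5394} = \frac{72 + 43681}{37748 - 5394} = \frac{43753}{32354}$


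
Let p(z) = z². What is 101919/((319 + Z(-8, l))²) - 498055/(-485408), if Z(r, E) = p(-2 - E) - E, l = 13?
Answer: 63301461269/45622041696 ≈ 1.3875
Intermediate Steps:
Z(r, E) = (-2 - E)² - E
101919/((319 + Z(-8, l))²) - 498055/(-485408) = 101919/((319 + ((2 + 13)² - 1*13))²) - 498055/(-485408) = 101919/((319 + (15² - 13))²) - 498055*(-1/485408) = 101919/((319 + (225 - 13))²) + 498055/485408 = 101919/((319 + 212)²) + 498055/485408 = 101919/(531²) + 498055/485408 = 101919/281961 + 498055/485408 = 101919*(1/281961) + 498055/485408 = 33973/93987 + 498055/485408 = 63301461269/45622041696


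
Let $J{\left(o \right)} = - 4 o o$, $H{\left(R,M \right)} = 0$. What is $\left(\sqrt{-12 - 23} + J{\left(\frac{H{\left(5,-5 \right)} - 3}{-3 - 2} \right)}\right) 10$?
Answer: $- \frac{72}{5} + 10 i \sqrt{35} \approx -14.4 + 59.161 i$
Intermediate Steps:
$J{\left(o \right)} = - 4 o^{2}$
$\left(\sqrt{-12 - 23} + J{\left(\frac{H{\left(5,-5 \right)} - 3}{-3 - 2} \right)}\right) 10 = \left(\sqrt{-12 - 23} - 4 \left(\frac{0 - 3}{-3 - 2}\right)^{2}\right) 10 = \left(\sqrt{-35} - 4 \left(- \frac{3}{-5}\right)^{2}\right) 10 = \left(i \sqrt{35} - 4 \left(\left(-3\right) \left(- \frac{1}{5}\right)\right)^{2}\right) 10 = \left(i \sqrt{35} - 4 \left(\frac{3}{5}\right)^{2}\right) 10 = \left(i \sqrt{35} - \frac{36}{25}\right) 10 = \left(- \frac{36}{25} + i \sqrt{35}\right) 10 = - \frac{72}{5} + 10 i \sqrt{35}$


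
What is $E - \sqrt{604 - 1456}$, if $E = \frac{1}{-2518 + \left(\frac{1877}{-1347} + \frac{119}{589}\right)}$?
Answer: $- \frac{793383}{1998683654} - 2 i \sqrt{213} \approx -0.00039695 - 29.189 i$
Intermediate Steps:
$E = - \frac{793383}{1998683654}$ ($E = \frac{1}{-2518 + \left(1877 \left(- \frac{1}{1347}\right) + 119 \cdot \frac{1}{589}\right)} = \frac{1}{-2518 + \left(- \frac{1877}{1347} + \frac{119}{589}\right)} = \frac{1}{-2518 - \frac{945260}{793383}} = \frac{1}{- \frac{1998683654}{793383}} = - \frac{793383}{1998683654} \approx -0.00039695$)
$E - \sqrt{604 - 1456} = - \frac{793383}{1998683654} - \sqrt{604 - 1456} = - \frac{793383}{1998683654} - \sqrt{-852} = - \frac{793383}{1998683654} - 2 i \sqrt{213}$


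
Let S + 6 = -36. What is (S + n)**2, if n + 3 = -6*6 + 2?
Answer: 6241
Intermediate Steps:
S = -42 (S = -6 - 36 = -42)
n = -37 (n = -3 + (-6*6 + 2) = -3 + (-36 + 2) = -3 - 34 = -37)
(S + n)**2 = (-42 - 37)**2 = (-79)**2 = 6241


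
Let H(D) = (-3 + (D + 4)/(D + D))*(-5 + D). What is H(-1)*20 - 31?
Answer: 509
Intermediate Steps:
H(D) = (-5 + D)*(-3 + (4 + D)/(2*D)) (H(D) = (-3 + (4 + D)/((2*D)))*(-5 + D) = (-3 + (4 + D)*(1/(2*D)))*(-5 + D) = (-3 + (4 + D)/(2*D))*(-5 + D) = (-5 + D)*(-3 + (4 + D)/(2*D)))
H(-1)*20 - 31 = (29/2 - 10/(-1) - 5/2*(-1))*20 - 31 = (29/2 - 10*(-1) + 5/2)*20 - 31 = (29/2 + 10 + 5/2)*20 - 31 = 27*20 - 31 = 540 - 31 = 509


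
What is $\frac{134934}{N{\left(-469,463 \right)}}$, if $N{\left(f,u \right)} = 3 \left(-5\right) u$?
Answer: $- \frac{44978}{2315} \approx -19.429$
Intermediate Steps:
$N{\left(f,u \right)} = - 15 u$
$\frac{134934}{N{\left(-469,463 \right)}} = \frac{134934}{\left(-15\right) 463} = \frac{134934}{-6945} = 134934 \left(- \frac{1}{6945}\right) = - \frac{44978}{2315}$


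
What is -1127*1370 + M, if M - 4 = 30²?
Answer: -1543086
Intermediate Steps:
M = 904 (M = 4 + 30² = 4 + 900 = 904)
-1127*1370 + M = -1127*1370 + 904 = -1543990 + 904 = -1543086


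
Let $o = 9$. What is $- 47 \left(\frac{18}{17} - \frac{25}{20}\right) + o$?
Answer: $\frac{1223}{68} \approx 17.985$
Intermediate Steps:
$- 47 \left(\frac{18}{17} - \frac{25}{20}\right) + o = - 47 \left(\frac{18}{17} - \frac{25}{20}\right) + 9 = - 47 \left(18 \cdot \frac{1}{17} - \frac{5}{4}\right) + 9 = - 47 \left(\frac{18}{17} - \frac{5}{4}\right) + 9 = \left(-47\right) \left(- \frac{13}{68}\right) + 9 = \frac{611}{68} + 9 = \frac{1223}{68}$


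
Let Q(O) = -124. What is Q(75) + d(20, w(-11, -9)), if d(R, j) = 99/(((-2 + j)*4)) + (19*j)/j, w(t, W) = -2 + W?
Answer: -5559/52 ≈ -106.90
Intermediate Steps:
d(R, j) = 19 + 99/(-8 + 4*j) (d(R, j) = 99/(-8 + 4*j) + 19 = 19 + 99/(-8 + 4*j))
Q(75) + d(20, w(-11, -9)) = -124 + (-53 + 76*(-2 - 9))/(4*(-2 + (-2 - 9))) = -124 + (-53 + 76*(-11))/(4*(-2 - 11)) = -124 + (¼)*(-53 - 836)/(-13) = -124 + (¼)*(-1/13)*(-889) = -124 + 889/52 = -5559/52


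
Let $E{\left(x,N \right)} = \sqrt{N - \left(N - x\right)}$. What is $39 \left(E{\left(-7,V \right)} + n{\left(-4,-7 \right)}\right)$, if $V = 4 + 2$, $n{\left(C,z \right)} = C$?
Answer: $-156 + 39 i \sqrt{7} \approx -156.0 + 103.18 i$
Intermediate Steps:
$V = 6$
$E{\left(x,N \right)} = \sqrt{x}$
$39 \left(E{\left(-7,V \right)} + n{\left(-4,-7 \right)}\right) = 39 \left(\sqrt{-7} - 4\right) = 39 \left(i \sqrt{7} - 4\right) = 39 \left(-4 + i \sqrt{7}\right) = -156 + 39 i \sqrt{7}$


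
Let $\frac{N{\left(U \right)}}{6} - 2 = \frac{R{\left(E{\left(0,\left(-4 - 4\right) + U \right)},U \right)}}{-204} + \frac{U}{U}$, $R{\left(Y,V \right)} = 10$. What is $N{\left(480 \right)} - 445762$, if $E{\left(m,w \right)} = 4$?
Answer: $- \frac{7577653}{17} \approx -4.4574 \cdot 10^{5}$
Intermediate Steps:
$N{\left(U \right)} = \frac{301}{17}$ ($N{\left(U \right)} = 12 + 6 \left(\frac{10}{-204} + \frac{U}{U}\right) = 12 + 6 \left(10 \left(- \frac{1}{204}\right) + 1\right) = 12 + 6 \left(- \frac{5}{102} + 1\right) = 12 + 6 \cdot \frac{97}{102} = 12 + \frac{97}{17} = \frac{301}{17}$)
$N{\left(480 \right)} - 445762 = \frac{301}{17} - 445762 = - \frac{7577653}{17}$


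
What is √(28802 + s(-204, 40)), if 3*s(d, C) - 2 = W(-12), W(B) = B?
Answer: 2*√64797/3 ≈ 169.70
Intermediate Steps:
s(d, C) = -10/3 (s(d, C) = ⅔ + (⅓)*(-12) = ⅔ - 4 = -10/3)
√(28802 + s(-204, 40)) = √(28802 - 10/3) = √(86396/3) = 2*√64797/3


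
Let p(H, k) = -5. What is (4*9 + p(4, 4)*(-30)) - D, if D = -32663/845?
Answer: 189833/845 ≈ 224.65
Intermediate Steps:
D = -32663/845 (D = -32663*1/845 = -32663/845 ≈ -38.654)
(4*9 + p(4, 4)*(-30)) - D = (4*9 - 5*(-30)) - 1*(-32663/845) = (36 + 150) + 32663/845 = 186 + 32663/845 = 189833/845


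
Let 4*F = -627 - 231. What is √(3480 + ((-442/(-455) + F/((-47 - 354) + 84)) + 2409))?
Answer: √2900532143390/22190 ≈ 76.751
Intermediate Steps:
F = -429/2 (F = (-627 - 231)/4 = (¼)*(-858) = -429/2 ≈ -214.50)
√(3480 + ((-442/(-455) + F/((-47 - 354) + 84)) + 2409)) = √(3480 + ((-442/(-455) - 429/(2*((-47 - 354) + 84))) + 2409)) = √(3480 + ((-442*(-1/455) - 429/(2*(-401 + 84))) + 2409)) = √(3480 + ((34/35 - 429/2/(-317)) + 2409)) = √(3480 + ((34/35 - 429/2*(-1/317)) + 2409)) = √(3480 + ((34/35 + 429/634) + 2409)) = √(3480 + (36571/22190 + 2409)) = √(3480 + 53492281/22190) = √(130713481/22190) = √2900532143390/22190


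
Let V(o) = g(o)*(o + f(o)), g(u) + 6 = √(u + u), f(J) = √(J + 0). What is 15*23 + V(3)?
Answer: 345 - (3 + √3)*(6 - √6) ≈ 328.20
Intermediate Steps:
f(J) = √J
g(u) = -6 + √2*√u (g(u) = -6 + √(u + u) = -6 + √(2*u) = -6 + √2*√u)
V(o) = (-6 + √2*√o)*(o + √o)
15*23 + V(3) = 15*23 + (-6 + √2*√3)*(3 + √3) = 345 + (-6 + √6)*(3 + √3)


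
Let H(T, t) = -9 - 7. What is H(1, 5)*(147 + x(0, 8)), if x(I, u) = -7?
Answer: -2240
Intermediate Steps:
H(T, t) = -16
H(1, 5)*(147 + x(0, 8)) = -16*(147 - 7) = -16*140 = -2240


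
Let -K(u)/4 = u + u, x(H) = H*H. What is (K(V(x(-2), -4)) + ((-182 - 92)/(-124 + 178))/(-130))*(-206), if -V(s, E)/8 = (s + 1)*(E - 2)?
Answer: 694123489/1755 ≈ 3.9551e+5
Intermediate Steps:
x(H) = H²
V(s, E) = -8*(1 + s)*(-2 + E) (V(s, E) = -8*(s + 1)*(E - 2) = -8*(1 + s)*(-2 + E))
K(u) = -8*u (K(u) = -4*(u + u) = -8*u)
(K(V(x(-2), -4)) + ((-182 - 92)/(-124 + 178))/(-130))*(-206) = (-8*(16 - 8*(-4) + 16*(-2)² - 8*(-4)*(-2)²) + ((-182 - 92)/(-124 + 178))/(-130))*(-206) = (-8*(16 + 32 + 16*4 - 8*(-4)*4) - 274/54*(-1/130))*(-206) = (-8*(16 + 32 + 64 + 128) - 274*1/54*(-1/130))*(-206) = (-8*240 - 137/27*(-1/130))*(-206) = (-1920 + 137/3510)*(-206) = -6739063/3510*(-206) = 694123489/1755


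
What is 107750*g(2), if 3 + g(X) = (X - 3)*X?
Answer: -538750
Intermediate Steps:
g(X) = -3 + X*(-3 + X) (g(X) = -3 + (X - 3)*X = -3 + (-3 + X)*X = -3 + X*(-3 + X))
107750*g(2) = 107750*(-3 + 2² - 3*2) = 107750*(-3 + 4 - 6) = 107750*(-5) = -538750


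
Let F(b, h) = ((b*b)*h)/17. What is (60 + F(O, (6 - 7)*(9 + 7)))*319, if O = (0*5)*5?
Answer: 19140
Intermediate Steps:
O = 0 (O = 0*5 = 0)
F(b, h) = h*b**2/17 (F(b, h) = (b**2*h)*(1/17) = (h*b**2)*(1/17) = h*b**2/17)
(60 + F(O, (6 - 7)*(9 + 7)))*319 = (60 + (1/17)*((6 - 7)*(9 + 7))*0**2)*319 = (60 + (1/17)*(-1*16)*0)*319 = (60 + (1/17)*(-16)*0)*319 = (60 + 0)*319 = 60*319 = 19140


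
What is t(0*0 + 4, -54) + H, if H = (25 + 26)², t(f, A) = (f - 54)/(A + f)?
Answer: 2602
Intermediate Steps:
t(f, A) = (-54 + f)/(A + f)
H = 2601 (H = 51² = 2601)
t(0*0 + 4, -54) + H = (-54 + (0*0 + 4))/(-54 + (0*0 + 4)) + 2601 = (-54 + (0 + 4))/(-54 + (0 + 4)) + 2601 = (-54 + 4)/(-54 + 4) + 2601 = -50/(-50) + 2601 = -1/50*(-50) + 2601 = 1 + 2601 = 2602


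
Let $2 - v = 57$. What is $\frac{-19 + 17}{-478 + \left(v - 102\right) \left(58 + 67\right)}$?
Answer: $\frac{2}{20103} \approx 9.9488 \cdot 10^{-5}$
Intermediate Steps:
$v = -55$ ($v = 2 - 57 = -55$)
$\frac{-19 + 17}{-478 + \left(v - 102\right) \left(58 + 67\right)} = \frac{-19 + 17}{-478 + \left(-55 - 102\right) \left(58 + 67\right)} = - \frac{2}{-478 - 19625} = - \frac{2}{-20103} = \left(-2\right) \left(- \frac{1}{20103}\right) = \frac{2}{20103}$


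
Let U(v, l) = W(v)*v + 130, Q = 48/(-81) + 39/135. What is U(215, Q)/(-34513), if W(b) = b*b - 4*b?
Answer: -9753605/34513 ≈ -282.61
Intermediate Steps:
Q = -41/135 (Q = 48*(-1/81) + 39*(1/135) = -16/27 + 13/45 = -41/135 ≈ -0.30370)
W(b) = b**2 - 4*b
U(v, l) = 130 + v**2*(-4 + v) (U(v, l) = (v*(-4 + v))*v + 130 = v**2*(-4 + v) + 130 = 130 + v**2*(-4 + v))
U(215, Q)/(-34513) = (130 + 215**2*(-4 + 215))/(-34513) = (130 + 46225*211)*(-1/34513) = (130 + 9753475)*(-1/34513) = 9753605*(-1/34513) = -9753605/34513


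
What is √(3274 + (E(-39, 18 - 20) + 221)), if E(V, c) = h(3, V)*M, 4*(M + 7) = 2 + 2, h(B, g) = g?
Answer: √3729 ≈ 61.066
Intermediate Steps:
M = -6 (M = -7 + (2 + 2)/4 = -7 + (¼)*4 = -7 + 1 = -6)
E(V, c) = -6*V (E(V, c) = V*(-6) = -6*V)
√(3274 + (E(-39, 18 - 20) + 221)) = √(3274 + (-6*(-39) + 221)) = √(3274 + (234 + 221)) = √(3274 + 455) = √3729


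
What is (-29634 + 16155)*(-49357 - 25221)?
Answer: 1005236862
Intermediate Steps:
(-29634 + 16155)*(-49357 - 25221) = -13479*(-74578) = 1005236862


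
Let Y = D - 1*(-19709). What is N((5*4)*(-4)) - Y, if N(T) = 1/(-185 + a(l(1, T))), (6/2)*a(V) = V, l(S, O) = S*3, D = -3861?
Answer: -2916033/184 ≈ -15848.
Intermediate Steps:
Y = 15848 (Y = -3861 - 1*(-19709) = -3861 + 19709 = 15848)
l(S, O) = 3*S
a(V) = V/3
N(T) = -1/184 (N(T) = 1/(-185 + (3*1)/3) = 1/(-185 + (⅓)*3) = 1/(-185 + 1) = 1/(-184) = -1/184)
N((5*4)*(-4)) - Y = -1/184 - 1*15848 = -1/184 - 15848 = -2916033/184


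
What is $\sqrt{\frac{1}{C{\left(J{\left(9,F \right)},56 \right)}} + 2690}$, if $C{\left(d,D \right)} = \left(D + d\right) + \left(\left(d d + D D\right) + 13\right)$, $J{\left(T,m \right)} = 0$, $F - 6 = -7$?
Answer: $\frac{3 \sqrt{3070194495}}{3205} \approx 51.865$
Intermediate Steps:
$F = -1$ ($F = 6 - 7 = -1$)
$C{\left(d,D \right)} = 13 + D + d + D^{2} + d^{2}$ ($C{\left(d,D \right)} = \left(D + d\right) + \left(\left(d^{2} + D^{2}\right) + 13\right) = \left(D + d\right) + \left(\left(D^{2} + d^{2}\right) + 13\right) = \left(D + d\right) + \left(13 + D^{2} + d^{2}\right) = 13 + D + d + D^{2} + d^{2}$)
$\sqrt{\frac{1}{C{\left(J{\left(9,F \right)},56 \right)}} + 2690} = \sqrt{\frac{1}{13 + 56 + 0 + 56^{2} + 0^{2}} + 2690} = \sqrt{\frac{1}{13 + 56 + 0 + 3136 + 0} + 2690} = \sqrt{\frac{1}{3205} + 2690} = \sqrt{\frac{8621451}{3205}} = \frac{3 \sqrt{3070194495}}{3205}$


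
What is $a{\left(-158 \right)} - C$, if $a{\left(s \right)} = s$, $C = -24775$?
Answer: $24617$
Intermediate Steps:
$a{\left(-158 \right)} - C = -158 - -24775 = -158 + 24775 = 24617$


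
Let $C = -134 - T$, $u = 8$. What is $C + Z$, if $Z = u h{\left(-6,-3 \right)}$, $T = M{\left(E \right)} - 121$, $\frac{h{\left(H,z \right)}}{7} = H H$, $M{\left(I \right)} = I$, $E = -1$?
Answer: $2004$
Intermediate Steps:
$h{\left(H,z \right)} = 7 H^{2}$ ($h{\left(H,z \right)} = 7 H H = 7 H^{2}$)
$T = -122$ ($T = -1 - 121 = -122$)
$C = -12$ ($C = -134 - -122 = -134 + 122 = -12$)
$Z = 2016$ ($Z = 8 \cdot 7 \left(-6\right)^{2} = 8 \cdot 7 \cdot 36 = 8 \cdot 252 = 2016$)
$C + Z = -12 + 2016 = 2004$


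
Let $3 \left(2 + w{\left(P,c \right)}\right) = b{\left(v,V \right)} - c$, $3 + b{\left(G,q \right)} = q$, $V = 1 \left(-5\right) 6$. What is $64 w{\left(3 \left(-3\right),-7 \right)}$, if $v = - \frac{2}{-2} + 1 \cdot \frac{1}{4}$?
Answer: $- \frac{2048}{3} \approx -682.67$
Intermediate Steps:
$v = \frac{5}{4}$ ($v = \left(-2\right) \left(- \frac{1}{2}\right) + 1 \cdot \frac{1}{4} = 1 + \frac{1}{4} = \frac{5}{4} \approx 1.25$)
$V = -30$ ($V = \left(-5\right) 6 = -30$)
$b{\left(G,q \right)} = -3 + q$
$w{\left(P,c \right)} = -13 - \frac{c}{3}$ ($w{\left(P,c \right)} = -2 + \frac{\left(-3 - 30\right) - c}{3} = -2 + \frac{-33 - c}{3} = -2 - \left(11 + \frac{c}{3}\right) = -13 - \frac{c}{3}$)
$64 w{\left(3 \left(-3\right),-7 \right)} = 64 \left(-13 - - \frac{7}{3}\right) = 64 \left(-13 + \frac{7}{3}\right) = 64 \left(- \frac{32}{3}\right) = - \frac{2048}{3}$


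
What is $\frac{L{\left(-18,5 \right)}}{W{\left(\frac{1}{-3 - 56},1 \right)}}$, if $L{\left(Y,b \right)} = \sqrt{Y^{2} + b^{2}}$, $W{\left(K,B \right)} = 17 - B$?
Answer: $\frac{\sqrt{349}}{16} \approx 1.1676$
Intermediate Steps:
$\frac{L{\left(-18,5 \right)}}{W{\left(\frac{1}{-3 - 56},1 \right)}} = \frac{\sqrt{\left(-18\right)^{2} + 5^{2}}}{17 - 1} = \frac{\sqrt{324 + 25}}{17 - 1} = \frac{\sqrt{349}}{16}$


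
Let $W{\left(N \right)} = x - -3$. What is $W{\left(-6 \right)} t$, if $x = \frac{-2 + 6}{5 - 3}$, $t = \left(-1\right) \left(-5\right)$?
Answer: $25$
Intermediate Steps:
$t = 5$
$x = 2$ ($x = \frac{4}{2} = 4 \cdot \frac{1}{2} = 2$)
$W{\left(N \right)} = 5$ ($W{\left(N \right)} = 2 - -3 = 2 + 3 = 5$)
$W{\left(-6 \right)} t = 5 \cdot 5 = 25$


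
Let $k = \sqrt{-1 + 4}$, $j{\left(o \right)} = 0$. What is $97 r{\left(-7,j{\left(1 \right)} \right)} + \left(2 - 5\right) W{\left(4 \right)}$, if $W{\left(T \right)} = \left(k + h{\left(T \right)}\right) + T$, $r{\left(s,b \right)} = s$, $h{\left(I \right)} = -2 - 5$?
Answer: $-670 - 3 \sqrt{3} \approx -675.2$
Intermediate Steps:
$h{\left(I \right)} = -7$
$k = \sqrt{3} \approx 1.732$
$W{\left(T \right)} = -7 + T + \sqrt{3}$ ($W{\left(T \right)} = \left(\sqrt{3} - 7\right) + T = \left(-7 + \sqrt{3}\right) + T = -7 + T + \sqrt{3}$)
$97 r{\left(-7,j{\left(1 \right)} \right)} + \left(2 - 5\right) W{\left(4 \right)} = 97 \left(-7\right) + \left(2 - 5\right) \left(-7 + 4 + \sqrt{3}\right) = -679 - 3 \left(-3 + \sqrt{3}\right) = -679 + \left(9 - 3 \sqrt{3}\right) = -670 - 3 \sqrt{3}$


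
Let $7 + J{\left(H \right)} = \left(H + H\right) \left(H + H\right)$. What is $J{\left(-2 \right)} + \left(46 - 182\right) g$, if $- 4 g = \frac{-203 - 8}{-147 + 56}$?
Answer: $\frac{7993}{91} \approx 87.835$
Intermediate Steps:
$g = - \frac{211}{364}$ ($g = - \frac{\left(-203 - 8\right) \frac{1}{-147 + 56}}{4} = - \frac{\left(-211\right) \frac{1}{-91}}{4} = - \frac{\left(-211\right) \left(- \frac{1}{91}\right)}{4} = \left(- \frac{1}{4}\right) \frac{211}{91} = - \frac{211}{364} \approx -0.57967$)
$J{\left(H \right)} = -7 + 4 H^{2}$ ($J{\left(H \right)} = -7 + \left(H + H\right) \left(H + H\right) = -7 + 2 H 2 H = -7 + 4 H^{2}$)
$J{\left(-2 \right)} + \left(46 - 182\right) g = \left(-7 + 4 \left(-2\right)^{2}\right) + \left(46 - 182\right) \left(- \frac{211}{364}\right) = \left(-7 + 4 \cdot 4\right) + \left(46 - 182\right) \left(- \frac{211}{364}\right) = \left(-7 + 16\right) - - \frac{7174}{91} = 9 + \frac{7174}{91} = \frac{7993}{91}$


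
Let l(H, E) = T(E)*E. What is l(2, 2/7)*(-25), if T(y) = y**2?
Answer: -200/343 ≈ -0.58309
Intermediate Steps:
l(H, E) = E**3 (l(H, E) = E**2*E = E**3)
l(2, 2/7)*(-25) = (2/7)**3*(-25) = (8/343)*(-25) = -200/343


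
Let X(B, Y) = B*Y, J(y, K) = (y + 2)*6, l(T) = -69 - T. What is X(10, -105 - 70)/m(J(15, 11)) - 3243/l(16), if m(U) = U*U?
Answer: 987983/26010 ≈ 37.985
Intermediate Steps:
J(y, K) = 12 + 6*y (J(y, K) = (2 + y)*6 = 12 + 6*y)
m(U) = U²
X(10, -105 - 70)/m(J(15, 11)) - 3243/l(16) = (10*(-105 - 70))/((12 + 6*15)²) - 3243/(-69 - 1*16) = (10*(-175))/((12 + 90)²) - 3243/(-69 - 16) = -1750/(102²) - 3243/(-85) = -1750/10404 - 3243*(-1/85) = -1750*1/10404 + 3243/85 = -875/5202 + 3243/85 = 987983/26010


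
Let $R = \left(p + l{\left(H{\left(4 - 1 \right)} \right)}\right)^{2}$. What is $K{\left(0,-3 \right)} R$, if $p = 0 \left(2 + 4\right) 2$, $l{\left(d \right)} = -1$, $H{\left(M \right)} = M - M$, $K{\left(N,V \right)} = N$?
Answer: $0$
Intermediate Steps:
$H{\left(M \right)} = 0$
$p = 0$ ($p = 0 \cdot 6 \cdot 2 = 0 \cdot 2 = 0$)
$R = 1$ ($R = \left(0 - 1\right)^{2} = \left(-1\right)^{2} = 1$)
$K{\left(0,-3 \right)} R = 0 \cdot 1 = 0$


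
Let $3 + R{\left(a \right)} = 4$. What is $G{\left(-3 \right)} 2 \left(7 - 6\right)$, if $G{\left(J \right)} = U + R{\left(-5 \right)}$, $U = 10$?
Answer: $22$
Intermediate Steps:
$R{\left(a \right)} = 1$ ($R{\left(a \right)} = -3 + 4 = 1$)
$G{\left(J \right)} = 11$ ($G{\left(J \right)} = 10 + 1 = 11$)
$G{\left(-3 \right)} 2 \left(7 - 6\right) = 11 \cdot 2 \left(7 - 6\right) = 11 \cdot 2 \cdot 1 = 11 \cdot 2 = 22$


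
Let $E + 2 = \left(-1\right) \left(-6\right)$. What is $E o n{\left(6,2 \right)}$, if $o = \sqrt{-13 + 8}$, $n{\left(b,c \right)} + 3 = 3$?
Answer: $0$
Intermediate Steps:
$n{\left(b,c \right)} = 0$ ($n{\left(b,c \right)} = -3 + 3 = 0$)
$o = i \sqrt{5}$ ($o = \sqrt{-5} = i \sqrt{5} \approx 2.2361 i$)
$E = 4$ ($E = -2 - -6 = -2 + 6 = 4$)
$E o n{\left(6,2 \right)} = 4 i \sqrt{5} \cdot 0 = 0$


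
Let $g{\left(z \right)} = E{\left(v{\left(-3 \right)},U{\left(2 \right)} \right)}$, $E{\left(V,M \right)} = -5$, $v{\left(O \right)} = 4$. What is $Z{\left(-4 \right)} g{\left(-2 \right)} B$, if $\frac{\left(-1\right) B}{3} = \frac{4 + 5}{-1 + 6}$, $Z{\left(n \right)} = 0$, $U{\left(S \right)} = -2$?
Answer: $0$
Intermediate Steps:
$g{\left(z \right)} = -5$
$B = - \frac{27}{5}$ ($B = - 3 \frac{4 + 5}{-1 + 6} = - 3 \cdot \frac{9}{5} = - 3 \cdot 9 \cdot \frac{1}{5} = \left(-3\right) \frac{9}{5} = - \frac{27}{5} \approx -5.4$)
$Z{\left(-4 \right)} g{\left(-2 \right)} B = 0 \left(-5\right) \left(- \frac{27}{5}\right) = 0 \left(- \frac{27}{5}\right) = 0$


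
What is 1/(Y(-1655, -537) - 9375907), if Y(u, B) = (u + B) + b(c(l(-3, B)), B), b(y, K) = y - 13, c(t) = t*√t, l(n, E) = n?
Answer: I/(-9378112*I + 3*√3) ≈ -1.0663e-7 + 5.9081e-14*I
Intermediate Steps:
c(t) = t^(3/2)
b(y, K) = -13 + y
Y(u, B) = -13 + B + u - 3*I*√3 (Y(u, B) = (u + B) + (-13 + (-3)^(3/2)) = (B + u) + (-13 - 3*I*√3) = -13 + B + u - 3*I*√3)
1/(Y(-1655, -537) - 9375907) = 1/((-13 - 537 - 1655 - 3*I*√3) - 9375907) = 1/((-2205 - 3*I*√3) - 9375907) = 1/(-9378112 - 3*I*√3)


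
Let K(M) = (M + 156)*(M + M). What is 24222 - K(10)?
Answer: 20902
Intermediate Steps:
K(M) = 2*M*(156 + M) (K(M) = (156 + M)*(2*M) = 2*M*(156 + M))
24222 - K(10) = 24222 - 2*10*(156 + 10) = 24222 - 2*10*166 = 24222 - 1*3320 = 24222 - 3320 = 20902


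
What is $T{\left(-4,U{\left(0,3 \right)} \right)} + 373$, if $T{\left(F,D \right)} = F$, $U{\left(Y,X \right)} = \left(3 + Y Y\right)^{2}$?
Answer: $369$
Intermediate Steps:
$U{\left(Y,X \right)} = \left(3 + Y^{2}\right)^{2}$
$T{\left(-4,U{\left(0,3 \right)} \right)} + 373 = -4 + 373 = 369$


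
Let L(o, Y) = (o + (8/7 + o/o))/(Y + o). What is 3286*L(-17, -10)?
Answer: 341744/189 ≈ 1808.2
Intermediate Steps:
L(o, Y) = (15/7 + o)/(Y + o) (L(o, Y) = (o + (8*(⅐) + 1))/(Y + o) = (o + (8/7 + 1))/(Y + o) = (o + 15/7)/(Y + o) = (15/7 + o)/(Y + o))
3286*L(-17, -10) = 3286*((15/7 - 17)/(-10 - 17)) = 3286*(-104/7/(-27)) = 3286*(-1/27*(-104/7)) = 3286*(104/189) = 341744/189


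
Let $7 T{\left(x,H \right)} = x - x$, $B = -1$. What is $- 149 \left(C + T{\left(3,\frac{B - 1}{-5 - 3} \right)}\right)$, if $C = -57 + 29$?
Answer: $4172$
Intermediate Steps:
$T{\left(x,H \right)} = 0$ ($T{\left(x,H \right)} = \frac{x - x}{7} = \frac{1}{7} \cdot 0 = 0$)
$C = -28$
$- 149 \left(C + T{\left(3,\frac{B - 1}{-5 - 3} \right)}\right) = - 149 \left(-28 + 0\right) = \left(-149\right) \left(-28\right) = 4172$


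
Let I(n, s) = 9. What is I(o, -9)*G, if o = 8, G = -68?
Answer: -612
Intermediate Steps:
I(o, -9)*G = 9*(-68) = -612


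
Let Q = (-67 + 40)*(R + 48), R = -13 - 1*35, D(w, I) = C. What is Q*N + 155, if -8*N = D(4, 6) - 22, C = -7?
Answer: 155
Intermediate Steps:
D(w, I) = -7
N = 29/8 (N = -(-7 - 22)/8 = -⅛*(-29) = 29/8 ≈ 3.6250)
R = -48 (R = -13 - 35 = -48)
Q = 0 (Q = (-67 + 40)*(-48 + 48) = -27*0 = 0)
Q*N + 155 = 0*(29/8) + 155 = 0 + 155 = 155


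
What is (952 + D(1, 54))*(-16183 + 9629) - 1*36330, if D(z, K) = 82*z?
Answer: -6813166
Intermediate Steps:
(952 + D(1, 54))*(-16183 + 9629) - 1*36330 = (952 + 82*1)*(-16183 + 9629) - 1*36330 = (952 + 82)*(-6554) - 36330 = 1034*(-6554) - 36330 = -6776836 - 36330 = -6813166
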